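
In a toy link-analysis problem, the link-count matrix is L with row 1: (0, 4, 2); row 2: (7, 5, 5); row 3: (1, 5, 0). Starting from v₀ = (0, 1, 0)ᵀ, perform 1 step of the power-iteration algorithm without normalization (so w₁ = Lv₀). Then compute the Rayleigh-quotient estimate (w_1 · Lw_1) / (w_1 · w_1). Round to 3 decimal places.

w1 = Lv₀ = (4, 5, 5)
Lw1 = (30, 78, 29)
w1·Lw1 = 4·30 + 5·78 + 5·29 = 655; w1·w1 = 4·4 + 5·5 + 5·5 = 66
λ ≈ 655/66 = 9.924

λ ≈ 9.924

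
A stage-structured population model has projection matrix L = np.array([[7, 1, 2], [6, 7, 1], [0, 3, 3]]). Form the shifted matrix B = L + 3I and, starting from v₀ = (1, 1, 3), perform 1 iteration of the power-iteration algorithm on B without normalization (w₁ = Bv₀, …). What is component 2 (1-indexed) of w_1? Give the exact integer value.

B = L + 3I has rows (10, 1, 2); (6, 10, 1); (0, 3, 6)
w1 = Bv₀ = (10·1 + 1·1 + 2·3; 6·1 + 10·1 + 1·3; 0·1 + 3·1 + 6·3) = (17, 19, 21)
Requested component of w1: 19

19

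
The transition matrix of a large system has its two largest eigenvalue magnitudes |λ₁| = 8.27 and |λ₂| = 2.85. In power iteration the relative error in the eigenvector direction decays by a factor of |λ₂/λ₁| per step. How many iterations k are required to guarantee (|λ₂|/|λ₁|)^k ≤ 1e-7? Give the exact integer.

|λ₂/λ₁| = 2.85/8.27 = 0.34462
Need k ≥ ln(1e-7) / ln(0.34462) = -16.1181 / -1.0653 ≈ 15.130
Smallest integer k satisfying the bound: 16

16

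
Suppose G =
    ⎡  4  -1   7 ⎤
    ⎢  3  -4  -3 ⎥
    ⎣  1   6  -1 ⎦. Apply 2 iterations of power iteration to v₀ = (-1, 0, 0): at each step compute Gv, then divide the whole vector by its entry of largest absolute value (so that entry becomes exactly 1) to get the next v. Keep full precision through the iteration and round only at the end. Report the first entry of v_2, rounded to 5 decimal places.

0.95238

Gv0 = (-4.000000, -3.000000, -1.000000); divide by -4.000000 → v1 = (1.000000, 0.750000, 0.250000)
Gv1 = (5.000000, -0.750000, 5.250000); divide by 5.250000 → v2 = (0.952381, -0.142857, 1.000000)
Requested entry of v2: -20/-21 = 0.95238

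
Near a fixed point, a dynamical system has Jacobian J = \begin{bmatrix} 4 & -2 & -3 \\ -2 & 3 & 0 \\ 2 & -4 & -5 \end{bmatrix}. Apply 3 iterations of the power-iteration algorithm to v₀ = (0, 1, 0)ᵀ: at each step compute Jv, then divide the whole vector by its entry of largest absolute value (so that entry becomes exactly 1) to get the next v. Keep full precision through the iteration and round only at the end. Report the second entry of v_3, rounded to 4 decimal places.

-0.5658

Jv0 = (-2.00000, 3.00000, -4.00000); divide by -4.00000 → v1 = (0.50000, -0.75000, 1.00000)
Jv1 = (0.50000, -3.25000, -1.00000); divide by -3.25000 → v2 = (-0.15385, 1.00000, 0.30769)
Jv2 = (-3.53846, 3.30769, -5.84615); divide by -5.84615 → v3 = (0.60526, -0.56579, 1.00000)
Requested entry of v3: 43/-76 = -0.5658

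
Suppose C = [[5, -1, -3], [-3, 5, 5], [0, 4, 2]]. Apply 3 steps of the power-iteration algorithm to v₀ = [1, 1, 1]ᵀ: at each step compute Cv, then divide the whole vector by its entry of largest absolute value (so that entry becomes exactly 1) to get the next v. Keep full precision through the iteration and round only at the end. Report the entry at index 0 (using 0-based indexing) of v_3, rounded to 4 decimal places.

-0.4947

Cv0 = (1.00000, 7.00000, 6.00000); divide by 7.00000 → v1 = (0.14286, 1.00000, 0.85714)
Cv1 = (-2.85714, 8.85714, 5.71429); divide by 8.85714 → v2 = (-0.32258, 1.00000, 0.64516)
Cv2 = (-4.54839, 9.19355, 5.29032); divide by 9.19355 → v3 = (-0.49474, 1.00000, 0.57544)
Requested entry of v3: -282/570 = -0.4947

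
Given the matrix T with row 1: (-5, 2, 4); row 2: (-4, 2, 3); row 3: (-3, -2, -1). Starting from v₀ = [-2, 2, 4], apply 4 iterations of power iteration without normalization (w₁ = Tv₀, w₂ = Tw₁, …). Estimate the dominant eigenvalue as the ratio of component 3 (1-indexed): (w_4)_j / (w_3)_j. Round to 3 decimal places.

0.122

w1 = Tv₀ = ((-5)·(-2) + 2·2 + 4·4; (-4)·(-2) + 2·2 + 3·4; (-3)·(-2) + (-2)·2 + (-1)·4) = (30, 24, -2)
w2 = Tw1 = ((-5)·30 + 2·24 + 4·(-2); (-4)·30 + 2·24 + 3·(-2); (-3)·30 + (-2)·24 + (-1)·(-2)) = (-110, -78, -136)
w3 = Tw2 = (-150, -124, 622)
w4 = Tw3 = (2990, 2218, 76)
Ratio at component: 76 / 622 = 0.122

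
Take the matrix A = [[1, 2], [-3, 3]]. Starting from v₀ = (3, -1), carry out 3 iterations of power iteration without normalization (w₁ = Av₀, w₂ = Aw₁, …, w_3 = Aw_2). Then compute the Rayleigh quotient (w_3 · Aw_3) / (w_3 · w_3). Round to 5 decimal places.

w1 = Av₀ = (1, -12)
w2 = Aw1 = (-23, -39)
w3 = Aw2 = (-101, -48)
Aw3 = (-197, 159)
w3·Aw3 = (-101)·(-197) + (-48)·159 = 12265; w3·w3 = (-101)·(-101) + (-48)·(-48) = 12505
λ ≈ 12265/12505 = 0.98081

λ ≈ 0.98081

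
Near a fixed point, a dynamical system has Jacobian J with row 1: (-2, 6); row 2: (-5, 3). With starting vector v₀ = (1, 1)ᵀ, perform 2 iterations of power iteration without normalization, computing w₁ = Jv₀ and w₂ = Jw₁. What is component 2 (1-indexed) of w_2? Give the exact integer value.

w1 = Jv₀ = ((-2)·1 + 6·1; (-5)·1 + 3·1) = (4, -2)
w2 = Jw1 = ((-2)·4 + 6·(-2); (-5)·4 + 3·(-2)) = (-20, -26)
The requested component of w2 is -26.

-26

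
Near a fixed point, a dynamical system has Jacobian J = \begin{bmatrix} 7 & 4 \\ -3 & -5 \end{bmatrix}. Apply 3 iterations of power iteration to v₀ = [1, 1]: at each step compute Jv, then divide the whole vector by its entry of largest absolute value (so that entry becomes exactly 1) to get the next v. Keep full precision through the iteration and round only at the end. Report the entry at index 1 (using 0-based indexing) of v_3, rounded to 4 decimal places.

Jv0 = (11.00000, -8.00000); divide by 11.00000 → v1 = (1.00000, -0.72727)
Jv1 = (4.09091, 0.63636); divide by 4.09091 → v2 = (1.00000, 0.15556)
Jv2 = (7.62222, -3.77778); divide by 7.62222 → v3 = (1.00000, -0.49563)
Requested entry of v3: -170/343 = -0.4956

-0.4956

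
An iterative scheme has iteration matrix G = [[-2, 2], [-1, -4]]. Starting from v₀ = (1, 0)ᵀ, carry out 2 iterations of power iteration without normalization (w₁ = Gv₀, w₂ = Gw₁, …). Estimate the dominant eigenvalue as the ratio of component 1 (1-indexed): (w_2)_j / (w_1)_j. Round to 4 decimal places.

-1.0000

w1 = Gv₀ = ((-2)·1 + 2·0; (-1)·1 + (-4)·0) = (-2, -1)
w2 = Gw1 = ((-2)·(-2) + 2·(-1); (-1)·(-2) + (-4)·(-1)) = (2, 6)
Ratio at component: 2 / -2 = -1.0000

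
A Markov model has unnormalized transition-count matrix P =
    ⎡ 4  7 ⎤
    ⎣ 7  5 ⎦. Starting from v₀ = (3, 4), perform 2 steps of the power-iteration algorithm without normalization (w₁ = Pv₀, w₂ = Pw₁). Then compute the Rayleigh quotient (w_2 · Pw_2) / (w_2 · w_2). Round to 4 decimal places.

w1 = Pv₀ = (4·3 + 7·4; 7·3 + 5·4) = (40, 41)
w2 = Pw1 = (4·40 + 7·41; 7·40 + 5·41) = (447, 485)
Pw2 = (5183, 5554)
w2·Pw2 = 447·5183 + 485·5554 = 5010491; w2·w2 = 447·447 + 485·485 = 435034
λ ≈ 5010491/435034 = 11.5175

λ ≈ 11.5175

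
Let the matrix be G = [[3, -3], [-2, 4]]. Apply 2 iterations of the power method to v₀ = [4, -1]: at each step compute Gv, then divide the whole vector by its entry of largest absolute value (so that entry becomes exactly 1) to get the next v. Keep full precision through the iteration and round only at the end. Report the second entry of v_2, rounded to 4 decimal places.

-0.9630

Gv0 = (15.00000, -12.00000); divide by 15.00000 → v1 = (1.00000, -0.80000)
Gv1 = (5.40000, -5.20000); divide by 5.40000 → v2 = (1.00000, -0.96296)
Requested entry of v2: -78/81 = -0.9630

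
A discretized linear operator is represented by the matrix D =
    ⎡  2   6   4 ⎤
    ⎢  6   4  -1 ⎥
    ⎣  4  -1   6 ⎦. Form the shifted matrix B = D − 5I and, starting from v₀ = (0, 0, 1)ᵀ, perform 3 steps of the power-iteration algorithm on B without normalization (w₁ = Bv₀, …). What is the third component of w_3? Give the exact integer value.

-62

B = D − 5I has rows (-3, 6, 4); (6, -1, -1); (4, -1, 1)
w1 = Bv₀ = (4, -1, 1)
w2 = Bw1 = (-14, 24, 18)
w3 = Bw2 = (258, -126, -62)
Requested component of w3: -62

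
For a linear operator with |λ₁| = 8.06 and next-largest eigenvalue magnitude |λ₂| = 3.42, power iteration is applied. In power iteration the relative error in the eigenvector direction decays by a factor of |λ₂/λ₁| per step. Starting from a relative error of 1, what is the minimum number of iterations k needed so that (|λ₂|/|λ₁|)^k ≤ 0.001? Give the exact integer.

|λ₂/λ₁| = 3.42/8.06 = 0.42432
Need k ≥ ln(0.001) / ln(0.42432) = -6.9078 / -0.8573 ≈ 8.058
Smallest integer k satisfying the bound: 9

9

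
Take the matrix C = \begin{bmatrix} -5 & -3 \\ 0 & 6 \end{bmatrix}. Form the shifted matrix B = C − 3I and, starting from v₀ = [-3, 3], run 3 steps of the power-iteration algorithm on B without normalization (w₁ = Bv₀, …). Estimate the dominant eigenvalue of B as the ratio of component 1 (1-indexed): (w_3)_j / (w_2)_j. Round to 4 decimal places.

B = C − 3I has rows (-8, -3); (0, 3)
w1 = Bv₀ = (15, 9)
w2 = Bw1 = (-147, 27)
w3 = Bw2 = (1095, 81)
Ratio: 1095/-147 = -7.4490

-7.4490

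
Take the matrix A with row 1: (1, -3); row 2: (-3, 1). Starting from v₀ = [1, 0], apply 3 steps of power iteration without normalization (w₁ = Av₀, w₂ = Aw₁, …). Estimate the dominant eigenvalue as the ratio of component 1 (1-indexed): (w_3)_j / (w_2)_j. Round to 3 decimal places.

w1 = Av₀ = (1, -3)
w2 = Aw1 = (10, -6)
w3 = Aw2 = (28, -36)
Ratio at component: 28 / 10 = 2.800

2.800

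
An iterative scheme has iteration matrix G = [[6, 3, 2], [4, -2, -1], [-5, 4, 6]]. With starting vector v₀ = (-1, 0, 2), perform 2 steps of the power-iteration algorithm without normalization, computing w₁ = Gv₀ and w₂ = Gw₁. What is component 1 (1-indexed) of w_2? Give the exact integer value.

4

w1 = Gv₀ = (6·(-1) + 3·0 + 2·2; 4·(-1) + (-2)·0 + (-1)·2; (-5)·(-1) + 4·0 + 6·2) = (-2, -6, 17)
w2 = Gw1 = (6·(-2) + 3·(-6) + 2·17; 4·(-2) + (-2)·(-6) + (-1)·17; (-5)·(-2) + 4·(-6) + 6·17) = (4, -13, 88)
The requested component of w2 is 4.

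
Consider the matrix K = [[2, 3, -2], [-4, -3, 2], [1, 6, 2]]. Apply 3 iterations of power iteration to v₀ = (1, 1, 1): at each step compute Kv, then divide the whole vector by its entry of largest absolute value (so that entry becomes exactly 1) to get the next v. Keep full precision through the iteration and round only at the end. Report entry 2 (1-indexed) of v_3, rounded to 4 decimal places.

0.3333

Kv0 = (3.00000, -5.00000, 9.00000); divide by 9.00000 → v1 = (0.33333, -0.55556, 1.00000)
Kv1 = (-3.00000, 2.33333, -1.00000); divide by -3.00000 → v2 = (1.00000, -0.77778, 0.33333)
Kv2 = (-1.00000, -1.00000, -3.00000); divide by -3.00000 → v3 = (0.33333, 0.33333, 1.00000)
Requested entry of v3: 27/81 = 0.3333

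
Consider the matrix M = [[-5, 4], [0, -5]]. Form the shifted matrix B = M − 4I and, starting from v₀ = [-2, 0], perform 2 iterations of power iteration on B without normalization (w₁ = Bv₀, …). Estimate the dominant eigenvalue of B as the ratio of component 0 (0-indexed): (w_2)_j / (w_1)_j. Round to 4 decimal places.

-9.0000

B = M − 4I has rows (-9, 4); (0, -9)
w1 = Bv₀ = ((-9)·(-2) + 4·0; 0·(-2) + (-9)·0) = (18, 0)
w2 = Bw1 = ((-9)·18 + 4·0; 0·18 + (-9)·0) = (-162, 0)
Ratio: -162/18 = -9.0000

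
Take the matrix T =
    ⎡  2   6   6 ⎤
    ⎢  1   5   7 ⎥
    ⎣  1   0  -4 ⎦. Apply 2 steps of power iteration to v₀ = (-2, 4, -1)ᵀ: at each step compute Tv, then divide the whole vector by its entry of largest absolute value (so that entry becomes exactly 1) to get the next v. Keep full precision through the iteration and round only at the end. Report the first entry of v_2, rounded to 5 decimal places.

Tv0 = (14.000000, 11.000000, 2.000000); divide by 14.000000 → v1 = (1.000000, 0.785714, 0.142857)
Tv1 = (7.571429, 5.928571, 0.428571); divide by 7.571429 → v2 = (1.000000, 0.783019, 0.056604)
Requested entry of v2: 106/106 = 1.00000

1.00000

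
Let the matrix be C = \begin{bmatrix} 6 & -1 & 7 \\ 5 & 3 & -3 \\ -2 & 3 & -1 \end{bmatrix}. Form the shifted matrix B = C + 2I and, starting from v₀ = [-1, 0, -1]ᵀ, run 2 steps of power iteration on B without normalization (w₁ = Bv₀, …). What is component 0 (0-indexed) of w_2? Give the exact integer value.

-111

B = C + 2I has rows (8, -1, 7); (5, 5, -3); (-2, 3, 1)
w1 = Bv₀ = (8·(-1) + (-1)·0 + 7·(-1); 5·(-1) + 5·0 + (-3)·(-1); (-2)·(-1) + 3·0 + 1·(-1)) = (-15, -2, 1)
w2 = Bw1 = (8·(-15) + (-1)·(-2) + 7·1; 5·(-15) + 5·(-2) + (-3)·1; (-2)·(-15) + 3·(-2) + 1·1) = (-111, -88, 25)
Requested component of w2: -111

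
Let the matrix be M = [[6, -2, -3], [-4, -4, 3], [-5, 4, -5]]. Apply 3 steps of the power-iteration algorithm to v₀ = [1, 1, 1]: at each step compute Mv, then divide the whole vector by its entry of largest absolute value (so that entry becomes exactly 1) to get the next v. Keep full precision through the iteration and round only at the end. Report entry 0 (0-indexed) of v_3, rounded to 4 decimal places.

Mv0 = (1.00000, -5.00000, -6.00000); divide by -6.00000 → v1 = (-0.16667, 0.83333, 1.00000)
Mv1 = (-5.66667, 0.33333, -0.83333); divide by -5.66667 → v2 = (1.00000, -0.05882, 0.14706)
Mv2 = (5.67647, -3.32353, -5.97059); divide by -5.97059 → v3 = (-0.95074, 0.55665, 1.00000)
Requested entry of v3: 193/-203 = -0.9507

-0.9507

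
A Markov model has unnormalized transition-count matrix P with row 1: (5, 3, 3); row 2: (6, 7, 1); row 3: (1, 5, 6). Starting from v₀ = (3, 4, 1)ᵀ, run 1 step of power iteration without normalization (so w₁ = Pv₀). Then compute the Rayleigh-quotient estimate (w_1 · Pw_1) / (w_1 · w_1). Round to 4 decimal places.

w1 = Pv₀ = (30, 47, 29)
Pw1 = (378, 538, 439)
w1·Pw1 = 30·378 + 47·538 + 29·439 = 49357; w1·w1 = 30·30 + 47·47 + 29·29 = 3950
λ ≈ 49357/3950 = 12.4954

λ ≈ 12.4954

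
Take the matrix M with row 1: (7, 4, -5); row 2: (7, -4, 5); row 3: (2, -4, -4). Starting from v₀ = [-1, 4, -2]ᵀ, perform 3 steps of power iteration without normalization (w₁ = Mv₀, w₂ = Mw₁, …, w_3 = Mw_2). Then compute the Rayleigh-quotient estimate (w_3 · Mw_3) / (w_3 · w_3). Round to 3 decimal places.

λ ≈ -3.570

w1 = Mv₀ = (7·(-1) + 4·4 + (-5)·(-2); 7·(-1) + (-4)·4 + 5·(-2); 2·(-1) + (-4)·4 + (-4)·(-2)) = (19, -33, -10)
w2 = Mw1 = (7·19 + 4·(-33) + (-5)·(-10); 7·19 + (-4)·(-33) + 5·(-10); 2·19 + (-4)·(-33) + (-4)·(-10)) = (51, 215, 210)
w3 = Mw2 = (167, 547, -1598)
Mw3 = (11347, -9009, 4538)
w3·Mw3 = 167·11347 + 547·(-9009) + (-1598)·4538 = -10284698; w3·w3 = 167·167 + 547·547 + (-1598)·(-1598) = 2880702
λ ≈ -10284698/2880702 = -3.570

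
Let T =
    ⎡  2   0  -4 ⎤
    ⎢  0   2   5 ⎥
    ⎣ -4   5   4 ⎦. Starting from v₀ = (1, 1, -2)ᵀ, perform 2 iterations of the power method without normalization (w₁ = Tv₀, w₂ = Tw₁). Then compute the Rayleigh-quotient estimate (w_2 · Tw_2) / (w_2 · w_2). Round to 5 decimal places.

9.23520

w1 = Tv₀ = (2·1 + 0·1 + (-4)·(-2); 0·1 + 2·1 + 5·(-2); (-4)·1 + 5·1 + 4·(-2)) = (10, -8, -7)
w2 = Tw1 = (2·10 + 0·(-8) + (-4)·(-7); 0·10 + 2·(-8) + 5·(-7); (-4)·10 + 5·(-8) + 4·(-7)) = (48, -51, -108)
Tw2 = (528, -642, -879)
w2·Tw2 = 48·528 + (-51)·(-642) + (-108)·(-879) = 153018; w2·w2 = 48·48 + (-51)·(-51) + (-108)·(-108) = 16569
λ ≈ 153018/16569 = 9.23520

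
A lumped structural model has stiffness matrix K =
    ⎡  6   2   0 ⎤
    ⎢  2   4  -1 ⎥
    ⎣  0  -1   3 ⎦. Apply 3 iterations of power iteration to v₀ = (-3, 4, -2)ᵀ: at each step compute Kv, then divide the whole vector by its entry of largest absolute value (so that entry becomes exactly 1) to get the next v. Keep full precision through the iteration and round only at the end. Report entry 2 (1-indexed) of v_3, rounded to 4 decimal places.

-0.7439

Kv0 = (-10.00000, 12.00000, -10.00000); divide by 12.00000 → v1 = (-0.83333, 1.00000, -0.83333)
Kv1 = (-3.00000, 3.16667, -3.50000); divide by -3.50000 → v2 = (0.85714, -0.90476, 1.00000)
Kv2 = (3.33333, -2.90476, 3.90476); divide by 3.90476 → v3 = (0.85366, -0.74390, 1.00000)
Requested entry of v3: 122/-164 = -0.7439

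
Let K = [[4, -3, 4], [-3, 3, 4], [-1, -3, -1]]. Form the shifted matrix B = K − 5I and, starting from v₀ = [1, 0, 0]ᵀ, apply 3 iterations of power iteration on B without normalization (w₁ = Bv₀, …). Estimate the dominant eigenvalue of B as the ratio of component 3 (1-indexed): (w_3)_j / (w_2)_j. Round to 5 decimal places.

-7.31250

B = K − 5I has rows (-1, -3, 4); (-3, -2, 4); (-1, -3, -6)
w1 = Bv₀ = (-1, -3, -1)
w2 = Bw1 = (6, 5, 16)
w3 = Bw2 = (43, 36, -117)
Ratio: -117/16 = -7.31250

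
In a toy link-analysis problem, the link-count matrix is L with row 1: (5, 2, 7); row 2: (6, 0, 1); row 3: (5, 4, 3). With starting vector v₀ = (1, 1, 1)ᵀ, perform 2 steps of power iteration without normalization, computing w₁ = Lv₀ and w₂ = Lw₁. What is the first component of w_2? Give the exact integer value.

w1 = Lv₀ = (5·1 + 2·1 + 7·1; 6·1 + 0·1 + 1·1; 5·1 + 4·1 + 3·1) = (14, 7, 12)
w2 = Lw1 = (5·14 + 2·7 + 7·12; 6·14 + 0·7 + 1·12; 5·14 + 4·7 + 3·12) = (168, 96, 134)
The requested component of w2 is 168.

168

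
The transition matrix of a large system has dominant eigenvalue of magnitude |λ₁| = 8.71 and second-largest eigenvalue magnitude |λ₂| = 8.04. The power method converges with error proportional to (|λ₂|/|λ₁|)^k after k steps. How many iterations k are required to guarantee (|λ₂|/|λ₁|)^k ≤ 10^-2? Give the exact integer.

|λ₂/λ₁| = 8.04/8.71 = 0.92308
Need k ≥ ln(10^-2) / ln(0.92308) = -4.6052 / -0.0800 ≈ 57.534
Smallest integer k satisfying the bound: 58

58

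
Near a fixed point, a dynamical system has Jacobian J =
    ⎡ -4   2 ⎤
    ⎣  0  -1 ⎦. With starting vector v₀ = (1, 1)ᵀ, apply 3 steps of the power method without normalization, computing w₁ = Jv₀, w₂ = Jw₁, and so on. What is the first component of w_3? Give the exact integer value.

-22

w1 = Jv₀ = (-2, -1)
w2 = Jw1 = (6, 1)
w3 = Jw2 = (-22, -1)
The requested component of w3 is -22.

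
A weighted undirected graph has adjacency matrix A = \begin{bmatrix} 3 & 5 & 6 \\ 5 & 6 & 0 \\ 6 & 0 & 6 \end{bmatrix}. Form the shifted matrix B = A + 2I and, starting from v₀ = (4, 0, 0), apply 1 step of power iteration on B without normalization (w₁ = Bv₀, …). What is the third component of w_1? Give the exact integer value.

24

B = A + 2I has rows (5, 5, 6); (5, 8, 0); (6, 0, 8)
w1 = Bv₀ = (5·4 + 5·0 + 6·0; 5·4 + 8·0 + 0·0; 6·4 + 0·0 + 8·0) = (20, 20, 24)
Requested component of w1: 24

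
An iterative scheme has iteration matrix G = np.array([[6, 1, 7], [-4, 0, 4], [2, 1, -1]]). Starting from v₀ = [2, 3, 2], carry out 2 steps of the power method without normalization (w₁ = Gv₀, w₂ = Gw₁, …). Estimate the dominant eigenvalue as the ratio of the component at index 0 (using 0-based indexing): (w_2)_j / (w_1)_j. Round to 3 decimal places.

w1 = Gv₀ = (29, 0, 5)
w2 = Gw1 = (209, -96, 53)
Ratio at component: 209 / 29 = 7.207

λ ≈ 7.207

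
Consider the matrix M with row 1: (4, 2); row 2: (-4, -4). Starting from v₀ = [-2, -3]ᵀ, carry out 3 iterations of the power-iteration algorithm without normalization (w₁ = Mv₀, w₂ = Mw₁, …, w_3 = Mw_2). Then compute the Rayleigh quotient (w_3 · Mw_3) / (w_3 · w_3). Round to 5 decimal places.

-0.42953

w1 = Mv₀ = (-14, 20)
w2 = Mw1 = (-16, -24)
w3 = Mw2 = (-112, 160)
Mw3 = (-128, -192)
w3·Mw3 = (-112)·(-128) + 160·(-192) = -16384; w3·w3 = (-112)·(-112) + 160·160 = 38144
λ ≈ -16384/38144 = -0.42953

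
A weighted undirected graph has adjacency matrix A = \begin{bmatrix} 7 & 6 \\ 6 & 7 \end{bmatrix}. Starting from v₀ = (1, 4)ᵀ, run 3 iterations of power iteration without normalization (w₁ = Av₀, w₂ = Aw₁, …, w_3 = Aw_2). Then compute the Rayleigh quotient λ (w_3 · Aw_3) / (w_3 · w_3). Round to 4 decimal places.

w1 = Av₀ = (7·1 + 6·4; 6·1 + 7·4) = (31, 34)
w2 = Aw1 = (7·31 + 6·34; 6·31 + 7·34) = (421, 424)
w3 = Aw2 = (5491, 5494)
Aw3 = (71401, 71404)
w3·Aw3 = 5491·71401 + 5494·71404 = 784356467; w3·w3 = 5491·5491 + 5494·5494 = 60335117
λ ≈ 784356467/60335117 = 13.0000

λ ≈ 13.0000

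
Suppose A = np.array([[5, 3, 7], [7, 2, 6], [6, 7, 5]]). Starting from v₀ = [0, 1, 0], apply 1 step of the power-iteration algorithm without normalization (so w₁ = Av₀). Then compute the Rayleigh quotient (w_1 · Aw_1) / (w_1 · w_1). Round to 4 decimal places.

w1 = Av₀ = (5·0 + 3·1 + 7·0; 7·0 + 2·1 + 6·0; 6·0 + 7·1 + 5·0) = (3, 2, 7)
Aw1 = (70, 67, 67)
w1·Aw1 = 3·70 + 2·67 + 7·67 = 813; w1·w1 = 3·3 + 2·2 + 7·7 = 62
λ ≈ 813/62 = 13.1129

λ ≈ 13.1129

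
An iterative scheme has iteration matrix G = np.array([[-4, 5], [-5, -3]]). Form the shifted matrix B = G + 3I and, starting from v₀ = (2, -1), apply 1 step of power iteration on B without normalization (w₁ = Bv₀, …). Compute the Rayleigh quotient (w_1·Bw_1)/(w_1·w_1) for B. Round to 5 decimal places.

-0.32886

B = G + 3I has rows (-1, 5); (-5, 0)
w1 = Bv₀ = ((-1)·2 + 5·(-1); (-5)·2 + 0·(-1)) = (-7, -10)
Bw1 = (-43, 35)
w1·Bw1 = -49; w1·w1 = 149; μ ≈ -49/149 = -0.32886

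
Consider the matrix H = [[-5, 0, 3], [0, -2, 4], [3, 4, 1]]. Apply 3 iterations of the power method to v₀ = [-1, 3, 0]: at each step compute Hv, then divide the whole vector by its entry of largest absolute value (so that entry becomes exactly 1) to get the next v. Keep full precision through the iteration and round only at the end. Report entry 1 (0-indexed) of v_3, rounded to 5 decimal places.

Hv0 = (5.000000, -6.000000, 9.000000); divide by 9.000000 → v1 = (0.555556, -0.666667, 1.000000)
Hv1 = (0.222222, 5.333333, 0.000000); divide by 5.333333 → v2 = (0.041667, 1.000000, 0.000000)
Hv2 = (-0.208333, -2.000000, 4.125000); divide by 4.125000 → v3 = (-0.050505, -0.484848, 1.000000)
Requested entry of v3: -96/198 = -0.48485

-0.48485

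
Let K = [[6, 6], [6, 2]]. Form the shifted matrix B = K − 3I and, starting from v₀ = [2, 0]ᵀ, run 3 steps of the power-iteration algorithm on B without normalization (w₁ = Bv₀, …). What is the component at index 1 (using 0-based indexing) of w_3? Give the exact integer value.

516

B = K − 3I has rows (3, 6); (6, -1)
w1 = Bv₀ = (3·2 + 6·0; 6·2 + (-1)·0) = (6, 12)
w2 = Bw1 = (3·6 + 6·12; 6·6 + (-1)·12) = (90, 24)
w3 = Bw2 = (414, 516)
Requested component of w3: 516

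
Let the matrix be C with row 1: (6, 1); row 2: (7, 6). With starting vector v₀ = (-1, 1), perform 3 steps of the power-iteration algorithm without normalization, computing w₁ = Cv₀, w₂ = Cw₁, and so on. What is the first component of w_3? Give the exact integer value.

-227

w1 = Cv₀ = (6·(-1) + 1·1; 7·(-1) + 6·1) = (-5, -1)
w2 = Cw1 = (6·(-5) + 1·(-1); 7·(-5) + 6·(-1)) = (-31, -41)
w3 = Cw2 = (-227, -463)
The requested component of w3 is -227.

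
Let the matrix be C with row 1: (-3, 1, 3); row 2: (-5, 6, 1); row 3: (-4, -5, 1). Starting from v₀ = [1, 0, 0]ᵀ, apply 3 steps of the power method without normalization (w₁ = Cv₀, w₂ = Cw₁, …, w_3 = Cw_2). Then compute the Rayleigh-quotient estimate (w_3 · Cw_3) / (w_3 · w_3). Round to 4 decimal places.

w1 = Cv₀ = (-3, -5, -4)
w2 = Cw1 = (-8, -19, 33)
w3 = Cw2 = (104, -41, 160)
Cw3 = (127, -606, -51)
w3·Cw3 = 104·127 + (-41)·(-606) + 160·(-51) = 29894; w3·w3 = 104·104 + (-41)·(-41) + 160·160 = 38097
λ ≈ 29894/38097 = 0.7847

0.7847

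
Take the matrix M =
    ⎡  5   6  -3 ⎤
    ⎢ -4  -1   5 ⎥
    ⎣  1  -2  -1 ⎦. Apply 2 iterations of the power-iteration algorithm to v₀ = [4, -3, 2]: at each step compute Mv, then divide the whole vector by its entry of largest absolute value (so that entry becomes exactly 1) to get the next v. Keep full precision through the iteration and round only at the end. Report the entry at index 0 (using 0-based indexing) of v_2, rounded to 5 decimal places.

1.00000

Mv0 = (-4.000000, -3.000000, 8.000000); divide by 8.000000 → v1 = (-0.500000, -0.375000, 1.000000)
Mv1 = (-7.750000, 7.375000, -0.750000); divide by -7.750000 → v2 = (1.000000, -0.951613, 0.096774)
Requested entry of v2: -62/-62 = 1.00000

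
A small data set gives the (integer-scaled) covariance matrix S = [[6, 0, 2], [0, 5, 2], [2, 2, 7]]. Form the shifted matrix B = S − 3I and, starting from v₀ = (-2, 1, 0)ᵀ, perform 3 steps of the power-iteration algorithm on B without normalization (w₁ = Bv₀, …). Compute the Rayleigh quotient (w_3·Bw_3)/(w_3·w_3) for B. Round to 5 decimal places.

B = S − 3I has rows (3, 0, 2); (0, 2, 2); (2, 2, 4)
w1 = Bv₀ = (3·(-2) + 0·1 + 2·0; 0·(-2) + 2·1 + 2·0; 2·(-2) + 2·1 + 4·0) = (-6, 2, -2)
w2 = Bw1 = (3·(-6) + 0·2 + 2·(-2); 0·(-6) + 2·2 + 2·(-2); 2·(-6) + 2·2 + 4·(-2)) = (-22, 0, -16)
w3 = Bw2 = (-98, -32, -108)
Bw3 = (-510, -280, -692)
w3·Bw3 = 133676; w3·w3 = 22292; μ ≈ 133676/22292 = 5.99659

μ ≈ 5.99659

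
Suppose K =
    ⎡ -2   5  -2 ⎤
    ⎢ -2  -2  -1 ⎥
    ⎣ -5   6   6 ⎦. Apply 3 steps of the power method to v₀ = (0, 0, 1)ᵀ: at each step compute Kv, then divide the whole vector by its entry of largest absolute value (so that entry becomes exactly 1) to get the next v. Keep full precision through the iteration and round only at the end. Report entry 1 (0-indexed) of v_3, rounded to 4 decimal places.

Kv0 = (-2.00000, -1.00000, 6.00000); divide by 6.00000 → v1 = (-0.33333, -0.16667, 1.00000)
Kv1 = (-2.16667, 0.00000, 6.66667); divide by 6.66667 → v2 = (-0.32500, 0.00000, 1.00000)
Kv2 = (-1.35000, -0.35000, 7.62500); divide by 7.62500 → v3 = (-0.17705, -0.04590, 1.00000)
Requested entry of v3: -14/305 = -0.0459

-0.0459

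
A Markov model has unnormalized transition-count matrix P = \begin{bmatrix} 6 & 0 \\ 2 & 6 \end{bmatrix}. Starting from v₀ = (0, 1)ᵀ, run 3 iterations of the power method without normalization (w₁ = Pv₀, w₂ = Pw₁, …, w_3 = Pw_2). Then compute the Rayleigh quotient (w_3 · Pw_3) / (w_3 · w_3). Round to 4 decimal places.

λ ≈ 6.0000

w1 = Pv₀ = (6·0 + 0·1; 2·0 + 6·1) = (0, 6)
w2 = Pw1 = (6·0 + 0·6; 2·0 + 6·6) = (0, 36)
w3 = Pw2 = (0, 216)
Pw3 = (0, 1296)
w3·Pw3 = 0·0 + 216·1296 = 279936; w3·w3 = 0·0 + 216·216 = 46656
λ ≈ 279936/46656 = 6.0000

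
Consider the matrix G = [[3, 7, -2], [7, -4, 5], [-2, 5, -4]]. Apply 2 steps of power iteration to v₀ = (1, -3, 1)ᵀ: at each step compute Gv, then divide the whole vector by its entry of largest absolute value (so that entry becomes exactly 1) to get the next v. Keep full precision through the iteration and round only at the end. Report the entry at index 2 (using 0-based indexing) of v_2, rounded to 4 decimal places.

Gv0 = (-20.00000, 24.00000, -21.00000); divide by 24.00000 → v1 = (-0.83333, 1.00000, -0.87500)
Gv1 = (6.25000, -14.20833, 10.16667); divide by -14.20833 → v2 = (-0.43988, 1.00000, -0.71554)
Requested entry of v2: 244/-341 = -0.7155

-0.7155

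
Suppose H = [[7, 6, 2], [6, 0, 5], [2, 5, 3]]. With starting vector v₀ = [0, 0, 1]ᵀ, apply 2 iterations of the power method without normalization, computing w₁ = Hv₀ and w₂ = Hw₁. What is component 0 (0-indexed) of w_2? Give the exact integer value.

w1 = Hv₀ = (7·0 + 6·0 + 2·1; 6·0 + 0·0 + 5·1; 2·0 + 5·0 + 3·1) = (2, 5, 3)
w2 = Hw1 = (7·2 + 6·5 + 2·3; 6·2 + 0·5 + 5·3; 2·2 + 5·5 + 3·3) = (50, 27, 38)
The requested component of w2 is 50.

50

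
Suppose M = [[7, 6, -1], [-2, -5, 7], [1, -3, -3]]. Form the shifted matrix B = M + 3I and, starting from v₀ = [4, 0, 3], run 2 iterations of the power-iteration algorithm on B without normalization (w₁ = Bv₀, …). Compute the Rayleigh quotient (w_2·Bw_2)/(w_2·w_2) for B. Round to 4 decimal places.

B = M + 3I has rows (10, 6, -1); (-2, -2, 7); (1, -3, 0)
w1 = Bv₀ = (37, 13, 4)
w2 = Bw1 = (444, -72, -2)
Bw2 = (4010, -758, 660)
w2·Bw2 = 1833696; w2·w2 = 202324; μ ≈ 1833696/202324 = 9.0632

μ ≈ 9.0632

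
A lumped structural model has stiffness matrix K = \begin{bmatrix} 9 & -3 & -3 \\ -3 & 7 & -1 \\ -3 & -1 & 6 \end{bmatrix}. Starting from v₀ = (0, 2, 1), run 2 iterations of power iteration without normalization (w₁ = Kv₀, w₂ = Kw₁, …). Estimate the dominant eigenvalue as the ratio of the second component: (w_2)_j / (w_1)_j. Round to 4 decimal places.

λ ≈ 8.7692

w1 = Kv₀ = (9·0 + (-3)·2 + (-3)·1; (-3)·0 + 7·2 + (-1)·1; (-3)·0 + (-1)·2 + 6·1) = (-9, 13, 4)
w2 = Kw1 = (9·(-9) + (-3)·13 + (-3)·4; (-3)·(-9) + 7·13 + (-1)·4; (-3)·(-9) + (-1)·13 + 6·4) = (-132, 114, 38)
Ratio at component: 114 / 13 = 8.7692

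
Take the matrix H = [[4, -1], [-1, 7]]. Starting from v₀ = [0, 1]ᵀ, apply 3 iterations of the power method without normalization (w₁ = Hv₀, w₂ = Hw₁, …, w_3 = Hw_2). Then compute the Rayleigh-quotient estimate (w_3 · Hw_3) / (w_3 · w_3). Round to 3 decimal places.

w1 = Hv₀ = (4·0 + (-1)·1; (-1)·0 + 7·1) = (-1, 7)
w2 = Hw1 = (4·(-1) + (-1)·7; (-1)·(-1) + 7·7) = (-11, 50)
w3 = Hw2 = (-94, 361)
Hw3 = (-737, 2621)
w3·Hw3 = (-94)·(-737) + 361·2621 = 1015459; w3·w3 = (-94)·(-94) + 361·361 = 139157
λ ≈ 1015459/139157 = 7.297

λ ≈ 7.297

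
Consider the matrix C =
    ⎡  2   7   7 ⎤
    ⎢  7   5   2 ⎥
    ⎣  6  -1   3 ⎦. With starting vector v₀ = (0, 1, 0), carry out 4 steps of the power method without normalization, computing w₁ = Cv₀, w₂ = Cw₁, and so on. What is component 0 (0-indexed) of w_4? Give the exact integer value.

w1 = Cv₀ = (2·0 + 7·1 + 7·0; 7·0 + 5·1 + 2·0; 6·0 + (-1)·1 + 3·0) = (7, 5, -1)
w2 = Cw1 = (2·7 + 7·5 + 7·(-1); 7·7 + 5·5 + 2·(-1); 6·7 + (-1)·5 + 3·(-1)) = (42, 72, 34)
w3 = Cw2 = (826, 722, 282)
w4 = Cw3 = (8680, 9956, 5080)
The requested component of w4 is 8680.

8680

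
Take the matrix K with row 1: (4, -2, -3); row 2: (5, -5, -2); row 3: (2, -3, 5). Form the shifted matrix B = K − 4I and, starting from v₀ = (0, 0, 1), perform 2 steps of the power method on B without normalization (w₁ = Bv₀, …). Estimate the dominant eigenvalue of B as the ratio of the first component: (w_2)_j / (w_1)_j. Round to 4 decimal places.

μ ≈ -0.3333

B = K − 4I has rows (0, -2, -3); (5, -9, -2); (2, -3, 1)
w1 = Bv₀ = (-3, -2, 1)
w2 = Bw1 = (1, 1, 1)
Ratio: 1/-3 = -0.3333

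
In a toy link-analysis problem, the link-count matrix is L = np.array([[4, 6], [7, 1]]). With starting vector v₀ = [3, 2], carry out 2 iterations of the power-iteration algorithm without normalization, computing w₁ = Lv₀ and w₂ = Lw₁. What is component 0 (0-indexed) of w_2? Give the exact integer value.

w1 = Lv₀ = (4·3 + 6·2; 7·3 + 1·2) = (24, 23)
w2 = Lw1 = (4·24 + 6·23; 7·24 + 1·23) = (234, 191)
The requested component of w2 is 234.

234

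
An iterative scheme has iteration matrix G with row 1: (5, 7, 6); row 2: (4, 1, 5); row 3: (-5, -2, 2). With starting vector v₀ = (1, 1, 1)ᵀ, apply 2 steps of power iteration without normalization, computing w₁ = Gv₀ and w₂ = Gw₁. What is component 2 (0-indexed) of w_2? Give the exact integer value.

-120

w1 = Gv₀ = (18, 10, -5)
w2 = Gw1 = (130, 57, -120)
The requested component of w2 is -120.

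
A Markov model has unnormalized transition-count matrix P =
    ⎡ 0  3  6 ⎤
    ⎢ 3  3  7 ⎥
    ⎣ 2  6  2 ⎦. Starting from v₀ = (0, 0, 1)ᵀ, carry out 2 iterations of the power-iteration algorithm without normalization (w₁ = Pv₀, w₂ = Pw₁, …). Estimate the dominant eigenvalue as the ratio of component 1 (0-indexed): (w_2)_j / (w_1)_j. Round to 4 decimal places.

w1 = Pv₀ = (0·0 + 3·0 + 6·1; 3·0 + 3·0 + 7·1; 2·0 + 6·0 + 2·1) = (6, 7, 2)
w2 = Pw1 = (0·6 + 3·7 + 6·2; 3·6 + 3·7 + 7·2; 2·6 + 6·7 + 2·2) = (33, 53, 58)
Ratio at component: 53 / 7 = 7.5714

λ ≈ 7.5714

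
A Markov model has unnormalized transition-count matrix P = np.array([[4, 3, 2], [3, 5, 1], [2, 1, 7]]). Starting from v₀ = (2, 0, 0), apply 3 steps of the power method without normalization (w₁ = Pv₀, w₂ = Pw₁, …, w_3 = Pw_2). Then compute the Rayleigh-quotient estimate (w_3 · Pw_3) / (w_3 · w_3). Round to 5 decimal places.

λ ≈ 9.34428

w1 = Pv₀ = (4·2 + 3·0 + 2·0; 3·2 + 5·0 + 1·0; 2·2 + 1·0 + 7·0) = (8, 6, 4)
w2 = Pw1 = (4·8 + 3·6 + 2·4; 3·8 + 5·6 + 1·4; 2·8 + 1·6 + 7·4) = (58, 58, 50)
w3 = Pw2 = (506, 514, 524)
Pw3 = (4614, 4612, 5194)
w3·Pw3 = 506·4614 + 514·4612 + 524·5194 = 7426908; w3·w3 = 506·506 + 514·514 + 524·524 = 794808
λ ≈ 7426908/794808 = 9.34428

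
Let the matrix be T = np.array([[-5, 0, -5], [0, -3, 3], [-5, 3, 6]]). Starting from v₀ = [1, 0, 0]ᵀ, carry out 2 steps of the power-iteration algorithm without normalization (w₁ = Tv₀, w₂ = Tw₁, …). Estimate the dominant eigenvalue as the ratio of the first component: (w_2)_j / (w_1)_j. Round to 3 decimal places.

λ ≈ -10.000

w1 = Tv₀ = (-5, 0, -5)
w2 = Tw1 = (50, -15, -5)
Ratio at component: 50 / -5 = -10.000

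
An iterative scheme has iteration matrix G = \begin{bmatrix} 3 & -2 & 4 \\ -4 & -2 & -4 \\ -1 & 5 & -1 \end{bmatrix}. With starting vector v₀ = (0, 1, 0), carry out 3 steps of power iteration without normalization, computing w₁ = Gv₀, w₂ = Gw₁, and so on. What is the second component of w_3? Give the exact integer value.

-4

w1 = Gv₀ = (3·0 + (-2)·1 + 4·0; (-4)·0 + (-2)·1 + (-4)·0; (-1)·0 + 5·1 + (-1)·0) = (-2, -2, 5)
w2 = Gw1 = (3·(-2) + (-2)·(-2) + 4·5; (-4)·(-2) + (-2)·(-2) + (-4)·5; (-1)·(-2) + 5·(-2) + (-1)·5) = (18, -8, -13)
w3 = Gw2 = (18, -4, -45)
The requested component of w3 is -4.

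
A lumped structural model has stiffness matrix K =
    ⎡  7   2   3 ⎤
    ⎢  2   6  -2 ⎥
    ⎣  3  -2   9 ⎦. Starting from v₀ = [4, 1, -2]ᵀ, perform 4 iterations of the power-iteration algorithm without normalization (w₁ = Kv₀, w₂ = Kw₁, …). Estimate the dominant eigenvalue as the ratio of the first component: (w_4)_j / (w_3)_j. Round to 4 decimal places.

λ ≈ 8.7005

w1 = Kv₀ = (24, 18, -8)
w2 = Kw1 = (180, 172, -36)
w3 = Kw2 = (1496, 1464, -128)
w4 = Kw3 = (13016, 12032, 408)
Ratio at component: 13016 / 1496 = 8.7005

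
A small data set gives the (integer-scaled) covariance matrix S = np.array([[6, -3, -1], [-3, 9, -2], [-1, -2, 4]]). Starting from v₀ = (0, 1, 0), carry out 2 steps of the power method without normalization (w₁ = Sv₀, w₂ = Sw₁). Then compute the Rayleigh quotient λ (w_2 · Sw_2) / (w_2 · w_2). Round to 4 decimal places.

λ ≈ 11.0269

w1 = Sv₀ = (6·0 + (-3)·1 + (-1)·0; (-3)·0 + 9·1 + (-2)·0; (-1)·0 + (-2)·1 + 4·0) = (-3, 9, -2)
w2 = Sw1 = (6·(-3) + (-3)·9 + (-1)·(-2); (-3)·(-3) + 9·9 + (-2)·(-2); (-1)·(-3) + (-2)·9 + 4·(-2)) = (-43, 94, -23)
Sw2 = (-517, 1021, -237)
w2·Sw2 = (-43)·(-517) + 94·1021 + (-23)·(-237) = 123656; w2·w2 = (-43)·(-43) + 94·94 + (-23)·(-23) = 11214
λ ≈ 123656/11214 = 11.0269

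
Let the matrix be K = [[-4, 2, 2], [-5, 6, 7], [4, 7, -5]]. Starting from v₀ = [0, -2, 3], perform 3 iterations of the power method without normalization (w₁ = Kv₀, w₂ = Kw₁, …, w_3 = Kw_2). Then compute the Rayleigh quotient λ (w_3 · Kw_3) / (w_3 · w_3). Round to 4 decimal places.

-8.8416

w1 = Kv₀ = ((-4)·0 + 2·(-2) + 2·3; (-5)·0 + 6·(-2) + 7·3; 4·0 + 7·(-2) + (-5)·3) = (2, 9, -29)
w2 = Kw1 = ((-4)·2 + 2·9 + 2·(-29); (-5)·2 + 6·9 + 7·(-29); 4·2 + 7·9 + (-5)·(-29)) = (-48, -159, 216)
w3 = Kw2 = (306, 798, -2385)
Kw3 = (-4398, -13437, 18735)
w3·Kw3 = 306·(-4398) + 798·(-13437) + (-2385)·18735 = -56751489; w3·w3 = 306·306 + 798·798 + (-2385)·(-2385) = 6418665
λ ≈ -56751489/6418665 = -8.8416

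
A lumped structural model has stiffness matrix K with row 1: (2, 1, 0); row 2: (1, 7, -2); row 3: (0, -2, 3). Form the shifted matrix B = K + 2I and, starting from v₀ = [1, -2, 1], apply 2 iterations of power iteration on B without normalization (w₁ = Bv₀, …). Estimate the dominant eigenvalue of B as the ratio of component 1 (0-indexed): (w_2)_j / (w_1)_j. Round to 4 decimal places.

B = K + 2I has rows (4, 1, 0); (1, 9, -2); (0, -2, 5)
w1 = Bv₀ = (4·1 + 1·(-2) + 0·1; 1·1 + 9·(-2) + (-2)·1; 0·1 + (-2)·(-2) + 5·1) = (2, -19, 9)
w2 = Bw1 = (4·2 + 1·(-19) + 0·9; 1·2 + 9·(-19) + (-2)·9; 0·2 + (-2)·(-19) + 5·9) = (-11, -187, 83)
Ratio: -187/-19 = 9.8421

μ ≈ 9.8421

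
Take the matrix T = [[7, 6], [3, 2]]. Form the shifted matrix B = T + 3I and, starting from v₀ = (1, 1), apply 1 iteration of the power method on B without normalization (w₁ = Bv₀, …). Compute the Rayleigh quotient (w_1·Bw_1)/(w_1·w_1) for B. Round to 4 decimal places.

B = T + 3I has rows (10, 6); (3, 5)
w1 = Bv₀ = (16, 8)
Bw1 = (208, 88)
w1·Bw1 = 4032; w1·w1 = 320; μ ≈ 4032/320 = 12.6000

12.6000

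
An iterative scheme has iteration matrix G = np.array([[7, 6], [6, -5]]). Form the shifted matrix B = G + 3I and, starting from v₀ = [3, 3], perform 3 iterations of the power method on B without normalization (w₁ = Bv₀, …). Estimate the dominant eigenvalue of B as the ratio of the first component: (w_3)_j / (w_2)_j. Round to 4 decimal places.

μ ≈ 12.8696

B = G + 3I has rows (10, 6); (6, -2)
w1 = Bv₀ = (48, 12)
w2 = Bw1 = (552, 264)
w3 = Bw2 = (7104, 2784)
Ratio: 7104/552 = 12.8696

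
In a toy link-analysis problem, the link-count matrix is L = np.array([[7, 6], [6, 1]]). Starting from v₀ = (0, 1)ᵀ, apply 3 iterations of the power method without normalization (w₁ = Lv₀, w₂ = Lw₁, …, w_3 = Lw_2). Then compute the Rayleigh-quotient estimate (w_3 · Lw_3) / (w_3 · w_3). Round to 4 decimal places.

w1 = Lv₀ = (7·0 + 6·1; 6·0 + 1·1) = (6, 1)
w2 = Lw1 = (7·6 + 6·1; 6·6 + 1·1) = (48, 37)
w3 = Lw2 = (558, 325)
Lw3 = (5856, 3673)
w3·Lw3 = 558·5856 + 325·3673 = 4461373; w3·w3 = 558·558 + 325·325 = 416989
λ ≈ 4461373/416989 = 10.6990

10.6990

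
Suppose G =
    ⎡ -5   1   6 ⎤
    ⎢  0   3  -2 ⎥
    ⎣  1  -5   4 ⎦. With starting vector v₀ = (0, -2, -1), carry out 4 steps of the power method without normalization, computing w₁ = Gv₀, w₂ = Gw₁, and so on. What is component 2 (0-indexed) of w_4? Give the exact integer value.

1896

w1 = Gv₀ = ((-5)·0 + 1·(-2) + 6·(-1); 0·0 + 3·(-2) + (-2)·(-1); 1·0 + (-5)·(-2) + 4·(-1)) = (-8, -4, 6)
w2 = Gw1 = ((-5)·(-8) + 1·(-4) + 6·6; 0·(-8) + 3·(-4) + (-2)·6; 1·(-8) + (-5)·(-4) + 4·6) = (72, -24, 36)
w3 = Gw2 = (-168, -144, 336)
w4 = Gw3 = (2712, -1104, 1896)
The requested component of w4 is 1896.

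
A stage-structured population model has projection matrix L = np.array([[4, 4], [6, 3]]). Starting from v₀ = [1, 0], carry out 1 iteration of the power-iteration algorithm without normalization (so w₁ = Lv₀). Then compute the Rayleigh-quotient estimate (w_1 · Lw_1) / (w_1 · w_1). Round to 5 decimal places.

w1 = Lv₀ = (4, 6)
Lw1 = (40, 42)
w1·Lw1 = 4·40 + 6·42 = 412; w1·w1 = 4·4 + 6·6 = 52
λ ≈ 412/52 = 7.92308

λ ≈ 7.92308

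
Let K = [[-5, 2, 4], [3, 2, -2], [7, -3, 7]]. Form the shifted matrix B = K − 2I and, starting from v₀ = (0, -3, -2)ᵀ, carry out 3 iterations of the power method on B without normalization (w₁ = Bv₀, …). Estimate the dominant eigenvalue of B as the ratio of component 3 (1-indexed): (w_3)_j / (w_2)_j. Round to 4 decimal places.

B = K − 2I has rows (-7, 2, 4); (3, 0, -2); (7, -3, 5)
w1 = Bv₀ = (-14, 4, -1)
w2 = Bw1 = (102, -40, -115)
w3 = Bw2 = (-1254, 536, 259)
Ratio: 259/-115 = -2.2522

μ ≈ -2.2522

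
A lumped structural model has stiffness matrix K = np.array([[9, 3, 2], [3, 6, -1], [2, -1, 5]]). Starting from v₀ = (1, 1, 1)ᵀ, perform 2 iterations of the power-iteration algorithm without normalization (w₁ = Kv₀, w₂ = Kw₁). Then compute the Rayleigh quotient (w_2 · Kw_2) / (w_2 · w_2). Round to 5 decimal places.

w1 = Kv₀ = (14, 8, 6)
w2 = Kw1 = (162, 84, 50)
Kw2 = (1810, 940, 490)
w2·Kw2 = 162·1810 + 84·940 + 50·490 = 396680; w2·w2 = 162·162 + 84·84 + 50·50 = 35800
λ ≈ 396680/35800 = 11.08045

11.08045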